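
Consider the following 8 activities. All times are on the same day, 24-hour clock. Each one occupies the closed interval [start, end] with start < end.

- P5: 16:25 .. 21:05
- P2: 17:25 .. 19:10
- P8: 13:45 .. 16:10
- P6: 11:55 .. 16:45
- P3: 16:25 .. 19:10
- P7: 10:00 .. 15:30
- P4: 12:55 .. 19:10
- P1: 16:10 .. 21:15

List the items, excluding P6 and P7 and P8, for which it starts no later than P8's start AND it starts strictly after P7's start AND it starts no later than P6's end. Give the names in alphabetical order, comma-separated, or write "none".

P4

Conditions: its start is no later than P8's start (X.start <= 13:45) AND its start is strictly after P7's start (X.start > 10:00) AND its start is no later than P6's end (X.start <= 16:45).
P1: start 16:10 <= 13:45? ✗; start 16:10 > 10:00? ✓; start 16:10 <= 16:45? ✓ → no.
P2: start 17:25 <= 13:45? ✗; start 17:25 > 10:00? ✓; start 17:25 <= 16:45? ✗ → no.
P3: start 16:25 <= 13:45? ✗; start 16:25 > 10:00? ✓; start 16:25 <= 16:45? ✓ → no.
P4: start 12:55 <= 13:45? ✓; start 12:55 > 10:00? ✓; start 12:55 <= 16:45? ✓ → yes.
P5: start 16:25 <= 13:45? ✗; start 16:25 > 10:00? ✓; start 16:25 <= 16:45? ✓ → no.
Result: P4.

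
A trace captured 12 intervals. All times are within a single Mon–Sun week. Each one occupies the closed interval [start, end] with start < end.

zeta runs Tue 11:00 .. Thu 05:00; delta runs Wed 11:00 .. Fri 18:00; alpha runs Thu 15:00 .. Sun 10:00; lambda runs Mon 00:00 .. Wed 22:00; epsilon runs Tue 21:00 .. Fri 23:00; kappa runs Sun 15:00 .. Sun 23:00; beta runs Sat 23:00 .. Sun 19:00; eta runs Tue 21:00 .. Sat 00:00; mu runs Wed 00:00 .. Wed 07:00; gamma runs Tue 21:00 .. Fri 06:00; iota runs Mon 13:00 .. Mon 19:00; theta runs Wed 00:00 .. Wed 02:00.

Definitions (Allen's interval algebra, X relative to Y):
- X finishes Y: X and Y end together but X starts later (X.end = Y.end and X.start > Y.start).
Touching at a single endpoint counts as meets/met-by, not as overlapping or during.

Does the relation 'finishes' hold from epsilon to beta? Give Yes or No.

epsilon = [Tue 21:00, Fri 23:00], beta = [Sat 23:00, Sun 19:00].
Actual relation of epsilon to beta: before.
Asked whether 'finishes' holds → No.

No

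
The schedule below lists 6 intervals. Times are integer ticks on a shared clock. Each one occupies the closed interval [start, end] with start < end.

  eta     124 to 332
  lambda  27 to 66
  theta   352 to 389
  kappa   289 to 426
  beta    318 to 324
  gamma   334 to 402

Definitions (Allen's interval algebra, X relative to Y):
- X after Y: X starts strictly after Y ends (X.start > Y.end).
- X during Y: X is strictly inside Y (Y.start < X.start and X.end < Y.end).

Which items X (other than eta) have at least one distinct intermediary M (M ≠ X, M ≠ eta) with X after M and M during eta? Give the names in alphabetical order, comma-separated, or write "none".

Target eta = [124, 332].
Intermediaries M with M during eta: beta.
Via beta — items with X after beta: gamma, theta.
Union: gamma, theta.

gamma, theta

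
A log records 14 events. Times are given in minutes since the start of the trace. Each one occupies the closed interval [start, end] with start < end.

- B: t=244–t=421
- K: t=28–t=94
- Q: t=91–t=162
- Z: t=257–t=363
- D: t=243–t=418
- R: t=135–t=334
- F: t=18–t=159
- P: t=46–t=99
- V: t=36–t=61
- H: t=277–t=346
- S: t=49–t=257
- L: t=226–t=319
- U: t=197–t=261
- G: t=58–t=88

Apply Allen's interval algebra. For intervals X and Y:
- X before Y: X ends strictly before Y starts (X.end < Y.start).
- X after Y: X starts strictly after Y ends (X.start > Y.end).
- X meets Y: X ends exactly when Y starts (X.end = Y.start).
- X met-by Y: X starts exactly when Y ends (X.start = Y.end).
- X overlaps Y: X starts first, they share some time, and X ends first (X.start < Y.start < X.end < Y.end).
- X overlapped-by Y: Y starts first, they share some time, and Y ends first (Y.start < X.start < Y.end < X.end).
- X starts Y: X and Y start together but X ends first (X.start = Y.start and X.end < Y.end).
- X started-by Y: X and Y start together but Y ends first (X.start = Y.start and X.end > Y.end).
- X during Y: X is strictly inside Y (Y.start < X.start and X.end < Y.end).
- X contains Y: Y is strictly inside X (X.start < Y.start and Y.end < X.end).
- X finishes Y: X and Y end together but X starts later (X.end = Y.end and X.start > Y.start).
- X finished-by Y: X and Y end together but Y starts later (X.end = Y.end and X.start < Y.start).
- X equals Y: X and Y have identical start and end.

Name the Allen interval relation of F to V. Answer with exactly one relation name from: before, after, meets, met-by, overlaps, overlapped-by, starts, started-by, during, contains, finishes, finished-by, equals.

contains

F = [t=18, t=159]; V = [t=36, t=61].
Compare endpoints: F.start < V.start, F.start < V.end, F.end > V.start, F.end > V.end.
That pattern is 'contains'.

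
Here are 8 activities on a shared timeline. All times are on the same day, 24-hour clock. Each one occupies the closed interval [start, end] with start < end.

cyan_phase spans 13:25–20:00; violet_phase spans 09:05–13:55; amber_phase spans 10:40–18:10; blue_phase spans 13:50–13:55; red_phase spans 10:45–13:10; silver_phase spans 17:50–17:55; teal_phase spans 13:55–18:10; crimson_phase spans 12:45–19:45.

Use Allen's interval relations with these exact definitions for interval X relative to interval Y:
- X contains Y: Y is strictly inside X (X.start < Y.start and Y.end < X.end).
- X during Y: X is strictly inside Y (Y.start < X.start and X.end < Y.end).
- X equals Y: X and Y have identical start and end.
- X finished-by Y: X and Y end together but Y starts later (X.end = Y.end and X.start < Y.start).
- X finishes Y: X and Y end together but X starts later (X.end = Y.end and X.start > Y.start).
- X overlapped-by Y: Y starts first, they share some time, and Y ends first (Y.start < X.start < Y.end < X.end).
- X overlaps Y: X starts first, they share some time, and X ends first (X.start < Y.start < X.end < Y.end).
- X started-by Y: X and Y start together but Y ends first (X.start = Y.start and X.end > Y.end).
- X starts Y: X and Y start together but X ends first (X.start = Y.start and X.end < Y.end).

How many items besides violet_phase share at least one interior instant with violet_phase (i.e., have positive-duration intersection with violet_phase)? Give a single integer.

Target violet_phase = [09:05, 13:55].
amber_phase [10:40, 18:10] → overlapped-by → counts.
blue_phase [13:50, 13:55] → finishes → counts.
crimson_phase [12:45, 19:45] → overlapped-by → counts.
cyan_phase [13:25, 20:00] → overlapped-by → counts.
red_phase [10:45, 13:10] → during → counts.
silver_phase [17:50, 17:55] → after → no.
teal_phase [13:55, 18:10] → met-by → no.
Total: 5.

5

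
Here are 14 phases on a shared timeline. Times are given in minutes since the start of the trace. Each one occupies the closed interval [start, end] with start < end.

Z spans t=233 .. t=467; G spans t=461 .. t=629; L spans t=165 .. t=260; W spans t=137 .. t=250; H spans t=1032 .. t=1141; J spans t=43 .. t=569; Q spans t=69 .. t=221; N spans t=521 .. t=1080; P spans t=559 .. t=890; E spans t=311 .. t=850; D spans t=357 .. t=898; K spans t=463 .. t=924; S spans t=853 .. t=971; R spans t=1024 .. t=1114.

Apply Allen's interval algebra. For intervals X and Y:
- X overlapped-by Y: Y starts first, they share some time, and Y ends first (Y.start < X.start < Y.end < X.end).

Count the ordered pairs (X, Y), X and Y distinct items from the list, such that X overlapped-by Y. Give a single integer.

Checking all 182 ordered pairs for relation 'overlapped-by'; matching pairs in alphabetical order:
(D, E): D overlapped-by E ✓
(D, J): D overlapped-by J ✓
(D, Z): D overlapped-by Z ✓
(E, J): E overlapped-by J ✓
(E, Z): E overlapped-by Z ✓
(G, J): G overlapped-by J ✓
(G, Z): G overlapped-by Z ✓
(H, N): H overlapped-by N ✓
(H, R): H overlapped-by R ✓
(K, D): K overlapped-by D ✓
(K, E): K overlapped-by E ✓
(K, G): K overlapped-by G ✓
(K, J): K overlapped-by J ✓
(K, Z): K overlapped-by Z ✓
(L, Q): L overlapped-by Q ✓
(L, W): L overlapped-by W ✓
(N, D): N overlapped-by D ✓
(N, E): N overlapped-by E ✓
(N, G): N overlapped-by G ✓
(N, J): N overlapped-by J ✓
(N, K): N overlapped-by K ✓
(P, E): P overlapped-by E ✓
(P, G): P overlapped-by G ✓
(P, J): P overlapped-by J ✓
... plus 7 further pairs not listed.
Count: 31.

31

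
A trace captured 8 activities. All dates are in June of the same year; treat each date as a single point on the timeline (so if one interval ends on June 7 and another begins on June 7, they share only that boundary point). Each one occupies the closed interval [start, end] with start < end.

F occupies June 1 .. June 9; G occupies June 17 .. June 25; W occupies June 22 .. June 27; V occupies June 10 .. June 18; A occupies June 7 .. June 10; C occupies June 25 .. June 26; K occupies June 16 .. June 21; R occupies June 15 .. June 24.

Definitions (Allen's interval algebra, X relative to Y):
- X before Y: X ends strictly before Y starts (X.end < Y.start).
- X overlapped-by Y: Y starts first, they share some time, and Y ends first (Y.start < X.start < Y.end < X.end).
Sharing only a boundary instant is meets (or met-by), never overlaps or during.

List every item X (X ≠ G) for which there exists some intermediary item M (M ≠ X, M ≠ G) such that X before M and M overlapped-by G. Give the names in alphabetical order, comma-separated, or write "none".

A, F, K, V

Target G = [June 17, June 25].
Intermediaries M with M overlapped-by G: W.
Via W — items with X before W: A, F, K, V.
Union: A, F, K, V.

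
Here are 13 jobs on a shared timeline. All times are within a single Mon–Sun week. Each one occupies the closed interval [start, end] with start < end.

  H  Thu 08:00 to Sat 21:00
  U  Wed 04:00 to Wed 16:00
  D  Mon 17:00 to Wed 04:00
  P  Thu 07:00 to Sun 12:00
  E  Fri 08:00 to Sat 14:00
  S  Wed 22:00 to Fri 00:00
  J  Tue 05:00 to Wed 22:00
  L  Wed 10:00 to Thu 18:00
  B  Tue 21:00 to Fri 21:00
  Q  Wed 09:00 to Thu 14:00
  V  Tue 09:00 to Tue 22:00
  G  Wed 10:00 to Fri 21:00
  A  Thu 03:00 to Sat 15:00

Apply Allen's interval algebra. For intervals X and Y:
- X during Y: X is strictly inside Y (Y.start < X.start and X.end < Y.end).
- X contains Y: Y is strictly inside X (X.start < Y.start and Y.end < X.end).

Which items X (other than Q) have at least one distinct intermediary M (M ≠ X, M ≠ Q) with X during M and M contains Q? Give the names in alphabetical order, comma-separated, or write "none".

Target Q = [Wed 09:00, Thu 14:00].
Intermediaries M with M contains Q: B.
Via B — items with X during B: L, S, U.
Union: L, S, U.

L, S, U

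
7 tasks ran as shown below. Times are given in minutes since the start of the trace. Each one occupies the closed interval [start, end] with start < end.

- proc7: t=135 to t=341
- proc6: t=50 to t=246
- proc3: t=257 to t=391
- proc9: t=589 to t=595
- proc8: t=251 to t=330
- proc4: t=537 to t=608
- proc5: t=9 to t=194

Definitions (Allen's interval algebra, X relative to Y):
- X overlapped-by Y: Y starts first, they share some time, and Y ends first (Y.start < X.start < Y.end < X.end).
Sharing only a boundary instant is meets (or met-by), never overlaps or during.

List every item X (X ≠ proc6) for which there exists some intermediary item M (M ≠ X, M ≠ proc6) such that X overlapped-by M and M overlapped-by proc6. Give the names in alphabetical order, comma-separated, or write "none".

proc3

Target proc6 = [t=50, t=246].
Intermediaries M with M overlapped-by proc6: proc7.
Via proc7 — items with X overlapped-by proc7: proc3.
Union: proc3.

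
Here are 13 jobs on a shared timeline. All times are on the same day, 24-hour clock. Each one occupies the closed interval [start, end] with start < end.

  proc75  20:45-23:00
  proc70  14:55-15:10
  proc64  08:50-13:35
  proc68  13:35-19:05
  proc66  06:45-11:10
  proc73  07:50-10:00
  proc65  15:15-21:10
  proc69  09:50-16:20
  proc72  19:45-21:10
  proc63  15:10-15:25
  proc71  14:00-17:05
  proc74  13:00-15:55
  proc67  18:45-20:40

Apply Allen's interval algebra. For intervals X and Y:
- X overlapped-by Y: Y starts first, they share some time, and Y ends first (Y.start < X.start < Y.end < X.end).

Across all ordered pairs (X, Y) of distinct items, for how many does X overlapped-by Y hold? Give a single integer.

19

Checking all 156 ordered pairs for relation 'overlapped-by'; matching pairs in alphabetical order:
(proc64, proc66): proc64 overlapped-by proc66 ✓
(proc64, proc73): proc64 overlapped-by proc73 ✓
(proc65, proc63): proc65 overlapped-by proc63 ✓
(proc65, proc68): proc65 overlapped-by proc68 ✓
(proc65, proc69): proc65 overlapped-by proc69 ✓
(proc65, proc71): proc65 overlapped-by proc71 ✓
(proc65, proc74): proc65 overlapped-by proc74 ✓
(proc67, proc68): proc67 overlapped-by proc68 ✓
(proc68, proc69): proc68 overlapped-by proc69 ✓
(proc68, proc74): proc68 overlapped-by proc74 ✓
(proc69, proc64): proc69 overlapped-by proc64 ✓
(proc69, proc66): proc69 overlapped-by proc66 ✓
(proc69, proc73): proc69 overlapped-by proc73 ✓
(proc71, proc69): proc71 overlapped-by proc69 ✓
(proc71, proc74): proc71 overlapped-by proc74 ✓
(proc72, proc67): proc72 overlapped-by proc67 ✓
(proc74, proc64): proc74 overlapped-by proc64 ✓
(proc75, proc65): proc75 overlapped-by proc65 ✓
(proc75, proc72): proc75 overlapped-by proc72 ✓
Count: 19.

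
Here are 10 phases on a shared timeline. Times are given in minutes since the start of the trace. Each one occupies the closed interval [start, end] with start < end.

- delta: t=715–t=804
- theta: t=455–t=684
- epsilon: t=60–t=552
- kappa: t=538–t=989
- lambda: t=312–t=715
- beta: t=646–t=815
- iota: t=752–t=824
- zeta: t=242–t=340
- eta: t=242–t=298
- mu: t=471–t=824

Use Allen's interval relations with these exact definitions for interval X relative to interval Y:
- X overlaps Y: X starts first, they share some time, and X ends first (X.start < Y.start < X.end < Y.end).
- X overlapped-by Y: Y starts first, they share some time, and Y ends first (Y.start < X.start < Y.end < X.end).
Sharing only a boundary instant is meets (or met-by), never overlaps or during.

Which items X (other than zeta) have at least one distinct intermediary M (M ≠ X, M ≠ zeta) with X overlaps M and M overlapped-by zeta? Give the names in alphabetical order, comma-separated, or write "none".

Target zeta = [t=242, t=340].
Intermediaries M with M overlapped-by zeta: lambda.
Via lambda — items with X overlaps lambda: epsilon.
Union: epsilon.

epsilon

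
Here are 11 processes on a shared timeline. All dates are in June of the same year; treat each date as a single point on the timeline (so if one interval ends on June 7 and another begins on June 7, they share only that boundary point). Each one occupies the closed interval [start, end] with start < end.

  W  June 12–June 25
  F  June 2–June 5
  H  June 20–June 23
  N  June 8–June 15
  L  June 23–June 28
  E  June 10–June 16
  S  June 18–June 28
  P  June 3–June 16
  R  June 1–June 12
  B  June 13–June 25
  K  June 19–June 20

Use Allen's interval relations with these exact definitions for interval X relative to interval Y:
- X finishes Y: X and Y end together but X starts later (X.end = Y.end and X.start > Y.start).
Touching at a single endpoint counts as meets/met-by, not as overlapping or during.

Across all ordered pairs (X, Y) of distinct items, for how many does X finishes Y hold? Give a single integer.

3

Checking all 110 ordered pairs for relation 'finishes'; matching pairs in alphabetical order:
(B, W): B finishes W ✓
(E, P): E finishes P ✓
(L, S): L finishes S ✓
Count: 3.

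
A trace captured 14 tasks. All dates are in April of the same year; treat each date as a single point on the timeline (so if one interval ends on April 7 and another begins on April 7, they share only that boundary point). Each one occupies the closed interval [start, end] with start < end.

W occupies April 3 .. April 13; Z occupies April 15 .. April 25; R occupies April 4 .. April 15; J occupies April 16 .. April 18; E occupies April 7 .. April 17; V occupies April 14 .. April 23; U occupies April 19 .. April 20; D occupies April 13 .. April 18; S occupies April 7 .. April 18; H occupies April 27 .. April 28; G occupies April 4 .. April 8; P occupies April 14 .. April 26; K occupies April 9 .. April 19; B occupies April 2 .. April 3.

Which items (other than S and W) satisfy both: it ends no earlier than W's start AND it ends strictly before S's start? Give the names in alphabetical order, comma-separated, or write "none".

Conditions: its end is no earlier than W's start (X.end >= April 3) AND its end is strictly before S's start (X.end < April 7).
B: end April 3 >= April 3? ✓; end April 3 < April 7? ✓ → yes.
D: end April 18 >= April 3? ✓; end April 18 < April 7? ✗ → no.
E: end April 17 >= April 3? ✓; end April 17 < April 7? ✗ → no.
G: end April 8 >= April 3? ✓; end April 8 < April 7? ✗ → no.
H: end April 28 >= April 3? ✓; end April 28 < April 7? ✗ → no.
J: end April 18 >= April 3? ✓; end April 18 < April 7? ✗ → no.
K: end April 19 >= April 3? ✓; end April 19 < April 7? ✗ → no.
P: end April 26 >= April 3? ✓; end April 26 < April 7? ✗ → no.
R: end April 15 >= April 3? ✓; end April 15 < April 7? ✗ → no.
U: end April 20 >= April 3? ✓; end April 20 < April 7? ✗ → no.
V: end April 23 >= April 3? ✓; end April 23 < April 7? ✗ → no.
Z: end April 25 >= April 3? ✓; end April 25 < April 7? ✗ → no.
Result: B.

B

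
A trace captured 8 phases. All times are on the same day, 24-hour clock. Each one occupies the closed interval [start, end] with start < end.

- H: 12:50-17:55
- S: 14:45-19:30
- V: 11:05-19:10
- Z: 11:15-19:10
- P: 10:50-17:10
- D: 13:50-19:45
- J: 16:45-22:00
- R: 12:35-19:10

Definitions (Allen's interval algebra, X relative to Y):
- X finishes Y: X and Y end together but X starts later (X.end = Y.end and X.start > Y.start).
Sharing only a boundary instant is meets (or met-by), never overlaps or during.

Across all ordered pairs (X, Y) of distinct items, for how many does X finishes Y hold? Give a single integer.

3

Checking all 56 ordered pairs for relation 'finishes'; matching pairs in alphabetical order:
(R, V): R finishes V ✓
(R, Z): R finishes Z ✓
(Z, V): Z finishes V ✓
Count: 3.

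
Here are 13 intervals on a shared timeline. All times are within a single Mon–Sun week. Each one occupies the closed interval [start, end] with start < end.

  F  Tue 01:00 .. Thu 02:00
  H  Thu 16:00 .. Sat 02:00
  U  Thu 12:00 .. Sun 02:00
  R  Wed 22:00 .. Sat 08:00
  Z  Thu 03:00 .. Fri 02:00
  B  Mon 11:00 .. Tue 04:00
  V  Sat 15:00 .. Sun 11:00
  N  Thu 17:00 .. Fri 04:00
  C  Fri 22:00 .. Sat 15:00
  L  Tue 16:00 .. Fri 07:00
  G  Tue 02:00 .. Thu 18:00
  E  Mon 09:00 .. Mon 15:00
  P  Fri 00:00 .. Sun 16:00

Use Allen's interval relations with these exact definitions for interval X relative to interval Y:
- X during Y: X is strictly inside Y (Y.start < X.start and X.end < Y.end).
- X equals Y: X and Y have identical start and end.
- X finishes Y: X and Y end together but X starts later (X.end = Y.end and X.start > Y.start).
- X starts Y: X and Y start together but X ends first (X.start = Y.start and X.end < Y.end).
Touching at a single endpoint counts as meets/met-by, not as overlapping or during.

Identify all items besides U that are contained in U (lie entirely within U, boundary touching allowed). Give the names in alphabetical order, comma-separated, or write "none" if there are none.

Target U = [Thu 12:00, Sun 02:00].
B [Mon 11:00, Tue 04:00] → before → no.
C [Fri 22:00, Sat 15:00] → during → yes.
E [Mon 09:00, Mon 15:00] → before → no.
F [Tue 01:00, Thu 02:00] → before → no.
G [Tue 02:00, Thu 18:00] → overlaps → no.
H [Thu 16:00, Sat 02:00] → during → yes.
L [Tue 16:00, Fri 07:00] → overlaps → no.
N [Thu 17:00, Fri 04:00] → during → yes.
P [Fri 00:00, Sun 16:00] → overlapped-by → no.
R [Wed 22:00, Sat 08:00] → overlaps → no.
V [Sat 15:00, Sun 11:00] → overlapped-by → no.
Z [Thu 03:00, Fri 02:00] → overlaps → no.
Result: C, H, N.

C, H, N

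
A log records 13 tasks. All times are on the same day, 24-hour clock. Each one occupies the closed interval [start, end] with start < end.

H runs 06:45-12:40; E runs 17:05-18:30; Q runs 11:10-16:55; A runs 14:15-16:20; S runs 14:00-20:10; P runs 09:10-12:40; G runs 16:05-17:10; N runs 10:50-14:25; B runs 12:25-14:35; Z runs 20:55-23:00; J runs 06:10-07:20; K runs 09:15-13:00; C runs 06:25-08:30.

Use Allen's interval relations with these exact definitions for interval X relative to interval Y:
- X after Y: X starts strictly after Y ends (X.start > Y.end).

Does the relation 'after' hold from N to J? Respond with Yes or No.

N = [10:50, 14:25], J = [06:10, 07:20].
Actual relation of N to J: after.
Asked whether 'after' holds → Yes.

Yes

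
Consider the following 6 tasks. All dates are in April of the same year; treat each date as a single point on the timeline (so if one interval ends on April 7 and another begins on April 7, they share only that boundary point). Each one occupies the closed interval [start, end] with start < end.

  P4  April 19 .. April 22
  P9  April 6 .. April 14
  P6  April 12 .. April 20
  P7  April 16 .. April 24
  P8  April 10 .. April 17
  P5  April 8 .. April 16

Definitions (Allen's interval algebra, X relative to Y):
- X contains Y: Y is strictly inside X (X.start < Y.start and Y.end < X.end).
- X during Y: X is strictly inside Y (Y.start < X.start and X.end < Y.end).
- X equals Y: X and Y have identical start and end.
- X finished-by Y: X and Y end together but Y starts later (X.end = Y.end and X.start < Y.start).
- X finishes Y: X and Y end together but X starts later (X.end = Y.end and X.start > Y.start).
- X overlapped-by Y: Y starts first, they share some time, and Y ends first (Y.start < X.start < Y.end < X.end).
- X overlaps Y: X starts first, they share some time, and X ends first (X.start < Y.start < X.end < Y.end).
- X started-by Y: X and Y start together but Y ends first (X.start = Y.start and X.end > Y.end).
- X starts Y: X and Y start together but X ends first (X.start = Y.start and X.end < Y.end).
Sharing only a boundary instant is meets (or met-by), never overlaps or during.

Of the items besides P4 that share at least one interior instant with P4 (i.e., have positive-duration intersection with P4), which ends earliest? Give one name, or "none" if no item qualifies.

P6

Target P4 = [April 19, April 22].
P5 [April 8, April 16] → before → excluded.
P6 [April 12, April 20] → overlaps → candidate.
P7 [April 16, April 24] → contains → candidate.
P8 [April 10, April 17] → before → excluded.
P9 [April 6, April 14] → before → excluded.
Among candidates, earliest end is April 20 → P6.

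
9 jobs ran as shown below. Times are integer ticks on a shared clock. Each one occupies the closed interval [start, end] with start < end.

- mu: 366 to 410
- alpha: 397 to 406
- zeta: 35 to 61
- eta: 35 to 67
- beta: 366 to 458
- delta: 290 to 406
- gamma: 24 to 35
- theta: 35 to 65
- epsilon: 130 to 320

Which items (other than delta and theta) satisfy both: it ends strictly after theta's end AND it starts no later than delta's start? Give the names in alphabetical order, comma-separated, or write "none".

epsilon, eta

Conditions: its end is strictly after theta's end (X.end > 65) AND its start is no later than delta's start (X.start <= 290).
alpha: end 406 > 65? ✓; start 397 <= 290? ✗ → no.
beta: end 458 > 65? ✓; start 366 <= 290? ✗ → no.
epsilon: end 320 > 65? ✓; start 130 <= 290? ✓ → yes.
eta: end 67 > 65? ✓; start 35 <= 290? ✓ → yes.
gamma: end 35 > 65? ✗; start 24 <= 290? ✓ → no.
mu: end 410 > 65? ✓; start 366 <= 290? ✗ → no.
zeta: end 61 > 65? ✗; start 35 <= 290? ✓ → no.
Result: epsilon, eta.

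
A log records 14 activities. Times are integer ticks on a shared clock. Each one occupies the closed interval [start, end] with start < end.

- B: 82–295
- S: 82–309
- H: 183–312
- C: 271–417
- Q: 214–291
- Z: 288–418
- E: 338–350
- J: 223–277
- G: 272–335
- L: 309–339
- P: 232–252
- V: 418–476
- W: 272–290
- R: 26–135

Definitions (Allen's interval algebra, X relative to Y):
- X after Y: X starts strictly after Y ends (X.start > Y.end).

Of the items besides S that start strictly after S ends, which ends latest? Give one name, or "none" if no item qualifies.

Target S = [82, 309].
B [82, 295] → starts → excluded.
C [271, 417] → overlapped-by → excluded.
E [338, 350] → after → candidate.
G [272, 335] → overlapped-by → excluded.
H [183, 312] → overlapped-by → excluded.
J [223, 277] → during → excluded.
L [309, 339] → met-by → excluded.
P [232, 252] → during → excluded.
Q [214, 291] → during → excluded.
R [26, 135] → overlaps → excluded.
V [418, 476] → after → candidate.
W [272, 290] → during → excluded.
Z [288, 418] → overlapped-by → excluded.
Among candidates, latest end is 476 → V.

V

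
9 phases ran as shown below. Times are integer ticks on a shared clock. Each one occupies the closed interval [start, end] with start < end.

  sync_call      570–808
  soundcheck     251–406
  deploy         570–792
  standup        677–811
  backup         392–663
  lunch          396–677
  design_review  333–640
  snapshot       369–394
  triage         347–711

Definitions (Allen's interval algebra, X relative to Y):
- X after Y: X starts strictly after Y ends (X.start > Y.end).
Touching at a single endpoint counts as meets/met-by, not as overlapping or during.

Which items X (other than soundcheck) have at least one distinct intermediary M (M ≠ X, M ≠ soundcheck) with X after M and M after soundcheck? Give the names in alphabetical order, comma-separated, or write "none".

Target soundcheck = [251, 406].
Intermediaries M with M after soundcheck: deploy, standup, sync_call.
Via deploy — items with X after deploy: none.
Via standup — items with X after standup: none.
Via sync_call — items with X after sync_call: none.
Union: none.

none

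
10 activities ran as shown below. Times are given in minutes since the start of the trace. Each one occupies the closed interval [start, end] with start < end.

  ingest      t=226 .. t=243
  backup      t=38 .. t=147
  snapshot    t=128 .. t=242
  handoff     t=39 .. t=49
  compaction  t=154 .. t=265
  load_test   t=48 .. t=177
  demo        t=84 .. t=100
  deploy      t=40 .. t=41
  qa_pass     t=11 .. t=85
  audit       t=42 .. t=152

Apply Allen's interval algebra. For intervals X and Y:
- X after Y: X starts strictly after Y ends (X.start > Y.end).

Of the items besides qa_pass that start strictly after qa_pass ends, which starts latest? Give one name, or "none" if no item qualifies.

ingest

Target qa_pass = [t=11, t=85].
audit [t=42, t=152] → overlapped-by → excluded.
backup [t=38, t=147] → overlapped-by → excluded.
compaction [t=154, t=265] → after → candidate.
demo [t=84, t=100] → overlapped-by → excluded.
deploy [t=40, t=41] → during → excluded.
handoff [t=39, t=49] → during → excluded.
ingest [t=226, t=243] → after → candidate.
load_test [t=48, t=177] → overlapped-by → excluded.
snapshot [t=128, t=242] → after → candidate.
Among candidates, latest start is t=226 → ingest.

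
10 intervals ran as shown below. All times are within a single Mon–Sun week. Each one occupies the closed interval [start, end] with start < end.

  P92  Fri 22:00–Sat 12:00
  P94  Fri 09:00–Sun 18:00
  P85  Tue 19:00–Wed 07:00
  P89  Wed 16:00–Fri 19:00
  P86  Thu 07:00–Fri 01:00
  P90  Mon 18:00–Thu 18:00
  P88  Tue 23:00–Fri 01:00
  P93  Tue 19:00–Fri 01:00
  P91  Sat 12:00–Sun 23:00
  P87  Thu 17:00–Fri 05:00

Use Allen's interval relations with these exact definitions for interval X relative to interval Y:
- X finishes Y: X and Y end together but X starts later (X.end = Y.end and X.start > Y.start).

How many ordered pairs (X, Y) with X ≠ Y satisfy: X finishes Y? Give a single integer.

Checking all 90 ordered pairs for relation 'finishes'; matching pairs in alphabetical order:
(P86, P88): P86 finishes P88 ✓
(P86, P93): P86 finishes P93 ✓
(P88, P93): P88 finishes P93 ✓
Count: 3.

3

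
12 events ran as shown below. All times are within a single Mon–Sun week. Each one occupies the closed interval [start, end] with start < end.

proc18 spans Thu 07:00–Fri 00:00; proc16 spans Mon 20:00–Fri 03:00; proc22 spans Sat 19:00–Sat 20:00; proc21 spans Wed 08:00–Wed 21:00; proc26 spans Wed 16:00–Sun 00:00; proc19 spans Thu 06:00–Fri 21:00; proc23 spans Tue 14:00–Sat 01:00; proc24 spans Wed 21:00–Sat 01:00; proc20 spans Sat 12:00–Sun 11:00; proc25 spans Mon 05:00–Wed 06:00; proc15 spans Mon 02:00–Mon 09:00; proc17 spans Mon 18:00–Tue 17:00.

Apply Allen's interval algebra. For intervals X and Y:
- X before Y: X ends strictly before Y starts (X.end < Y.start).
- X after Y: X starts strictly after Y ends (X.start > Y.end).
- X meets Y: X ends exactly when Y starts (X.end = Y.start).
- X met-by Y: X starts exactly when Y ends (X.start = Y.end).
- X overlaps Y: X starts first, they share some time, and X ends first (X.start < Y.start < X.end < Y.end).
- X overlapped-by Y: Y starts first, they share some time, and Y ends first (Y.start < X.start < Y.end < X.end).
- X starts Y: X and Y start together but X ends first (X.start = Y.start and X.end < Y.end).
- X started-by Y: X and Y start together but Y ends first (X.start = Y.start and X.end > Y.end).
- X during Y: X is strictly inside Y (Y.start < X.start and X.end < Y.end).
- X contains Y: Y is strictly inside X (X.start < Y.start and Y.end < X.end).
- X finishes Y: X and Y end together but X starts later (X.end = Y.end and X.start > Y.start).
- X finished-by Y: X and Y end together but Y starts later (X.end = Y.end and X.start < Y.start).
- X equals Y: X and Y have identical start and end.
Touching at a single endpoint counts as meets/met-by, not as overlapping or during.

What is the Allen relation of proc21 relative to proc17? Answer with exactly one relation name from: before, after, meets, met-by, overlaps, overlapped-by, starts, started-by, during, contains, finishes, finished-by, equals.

proc21 = [Wed 08:00, Wed 21:00]; proc17 = [Mon 18:00, Tue 17:00].
Compare endpoints: proc21.start > proc17.start, proc21.start > proc17.end, proc21.end > proc17.start, proc21.end > proc17.end.
That pattern is 'after'.

after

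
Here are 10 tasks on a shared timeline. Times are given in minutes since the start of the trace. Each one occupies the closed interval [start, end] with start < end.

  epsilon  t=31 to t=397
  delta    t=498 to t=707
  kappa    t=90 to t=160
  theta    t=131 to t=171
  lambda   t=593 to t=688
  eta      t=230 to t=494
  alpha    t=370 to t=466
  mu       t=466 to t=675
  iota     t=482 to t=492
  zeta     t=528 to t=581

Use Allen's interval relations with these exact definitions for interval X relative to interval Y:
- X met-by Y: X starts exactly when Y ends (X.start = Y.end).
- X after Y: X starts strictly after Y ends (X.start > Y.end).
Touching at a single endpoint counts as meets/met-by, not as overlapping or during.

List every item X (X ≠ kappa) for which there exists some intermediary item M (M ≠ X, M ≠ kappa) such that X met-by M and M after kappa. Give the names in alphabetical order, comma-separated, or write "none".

Target kappa = [t=90, t=160].
Intermediaries M with M after kappa: alpha, delta, eta, iota, lambda, mu, zeta.
Via alpha — items with X met-by alpha: mu.
Via delta — items with X met-by delta: none.
Via eta — items with X met-by eta: none.
Via iota — items with X met-by iota: none.
Via lambda — items with X met-by lambda: none.
Via mu — items with X met-by mu: none.
Via zeta — items with X met-by zeta: none.
Union: mu.

mu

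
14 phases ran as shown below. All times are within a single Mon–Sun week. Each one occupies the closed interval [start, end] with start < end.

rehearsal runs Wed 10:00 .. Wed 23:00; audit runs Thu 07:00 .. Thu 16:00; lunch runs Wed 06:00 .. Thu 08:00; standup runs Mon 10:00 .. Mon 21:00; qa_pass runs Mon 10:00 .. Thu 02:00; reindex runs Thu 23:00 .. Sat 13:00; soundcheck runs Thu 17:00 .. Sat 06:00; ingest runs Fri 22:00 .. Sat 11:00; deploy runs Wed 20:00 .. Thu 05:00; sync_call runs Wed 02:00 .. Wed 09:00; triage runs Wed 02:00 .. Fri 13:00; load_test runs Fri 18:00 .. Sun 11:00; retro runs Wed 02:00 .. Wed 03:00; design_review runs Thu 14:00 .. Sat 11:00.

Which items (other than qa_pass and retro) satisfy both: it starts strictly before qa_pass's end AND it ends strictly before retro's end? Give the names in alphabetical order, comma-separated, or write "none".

Conditions: its start is strictly before qa_pass's end (X.start < Thu 02:00) AND its end is strictly before retro's end (X.end < Wed 03:00).
audit: start Thu 07:00 < Thu 02:00? ✗; end Thu 16:00 < Wed 03:00? ✗ → no.
deploy: start Wed 20:00 < Thu 02:00? ✓; end Thu 05:00 < Wed 03:00? ✗ → no.
design_review: start Thu 14:00 < Thu 02:00? ✗; end Sat 11:00 < Wed 03:00? ✗ → no.
ingest: start Fri 22:00 < Thu 02:00? ✗; end Sat 11:00 < Wed 03:00? ✗ → no.
load_test: start Fri 18:00 < Thu 02:00? ✗; end Sun 11:00 < Wed 03:00? ✗ → no.
lunch: start Wed 06:00 < Thu 02:00? ✓; end Thu 08:00 < Wed 03:00? ✗ → no.
rehearsal: start Wed 10:00 < Thu 02:00? ✓; end Wed 23:00 < Wed 03:00? ✗ → no.
reindex: start Thu 23:00 < Thu 02:00? ✗; end Sat 13:00 < Wed 03:00? ✗ → no.
soundcheck: start Thu 17:00 < Thu 02:00? ✗; end Sat 06:00 < Wed 03:00? ✗ → no.
standup: start Mon 10:00 < Thu 02:00? ✓; end Mon 21:00 < Wed 03:00? ✓ → yes.
sync_call: start Wed 02:00 < Thu 02:00? ✓; end Wed 09:00 < Wed 03:00? ✗ → no.
triage: start Wed 02:00 < Thu 02:00? ✓; end Fri 13:00 < Wed 03:00? ✗ → no.
Result: standup.

standup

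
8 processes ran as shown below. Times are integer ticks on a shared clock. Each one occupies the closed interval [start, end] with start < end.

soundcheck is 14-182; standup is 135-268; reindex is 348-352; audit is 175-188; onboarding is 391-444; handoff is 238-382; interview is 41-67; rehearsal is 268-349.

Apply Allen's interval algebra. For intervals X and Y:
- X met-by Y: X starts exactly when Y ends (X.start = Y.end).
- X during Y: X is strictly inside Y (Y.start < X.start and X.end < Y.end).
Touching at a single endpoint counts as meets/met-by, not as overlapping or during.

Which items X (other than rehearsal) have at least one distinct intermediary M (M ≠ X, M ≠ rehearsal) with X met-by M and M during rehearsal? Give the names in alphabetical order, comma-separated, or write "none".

Target rehearsal = [268, 349].
Intermediaries M with M during rehearsal: none.
Union: none.

none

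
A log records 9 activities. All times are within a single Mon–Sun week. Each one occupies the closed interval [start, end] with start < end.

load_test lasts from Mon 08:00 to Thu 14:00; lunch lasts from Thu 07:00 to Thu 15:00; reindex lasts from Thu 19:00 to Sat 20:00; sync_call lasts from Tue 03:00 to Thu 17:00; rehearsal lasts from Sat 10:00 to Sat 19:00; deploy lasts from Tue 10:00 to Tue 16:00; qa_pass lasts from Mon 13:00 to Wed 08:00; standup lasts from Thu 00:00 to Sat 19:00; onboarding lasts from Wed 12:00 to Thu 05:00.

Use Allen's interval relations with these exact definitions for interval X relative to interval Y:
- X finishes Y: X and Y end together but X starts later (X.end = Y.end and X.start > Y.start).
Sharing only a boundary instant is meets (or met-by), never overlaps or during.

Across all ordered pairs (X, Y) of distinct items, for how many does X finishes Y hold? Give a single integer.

1

Checking all 72 ordered pairs for relation 'finishes'; matching pairs in alphabetical order:
(rehearsal, standup): rehearsal finishes standup ✓
Count: 1.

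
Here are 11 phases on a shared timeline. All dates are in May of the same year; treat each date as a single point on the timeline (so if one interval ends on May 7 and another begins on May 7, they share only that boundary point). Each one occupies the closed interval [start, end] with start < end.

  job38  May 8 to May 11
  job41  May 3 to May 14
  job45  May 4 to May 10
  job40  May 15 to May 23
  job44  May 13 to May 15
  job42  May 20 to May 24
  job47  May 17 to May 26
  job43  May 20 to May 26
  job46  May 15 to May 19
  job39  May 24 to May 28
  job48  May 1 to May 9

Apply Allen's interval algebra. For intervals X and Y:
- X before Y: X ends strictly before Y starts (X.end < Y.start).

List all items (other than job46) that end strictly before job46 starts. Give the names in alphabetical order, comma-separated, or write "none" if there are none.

Target job46 = [May 15, May 19].
job38 [May 8, May 11] → before → yes.
job39 [May 24, May 28] → after → no.
job40 [May 15, May 23] → started-by → no.
job41 [May 3, May 14] → before → yes.
job42 [May 20, May 24] → after → no.
job43 [May 20, May 26] → after → no.
job44 [May 13, May 15] → meets → no.
job45 [May 4, May 10] → before → yes.
job47 [May 17, May 26] → overlapped-by → no.
job48 [May 1, May 9] → before → yes.
Result: job38, job41, job45, job48.

job38, job41, job45, job48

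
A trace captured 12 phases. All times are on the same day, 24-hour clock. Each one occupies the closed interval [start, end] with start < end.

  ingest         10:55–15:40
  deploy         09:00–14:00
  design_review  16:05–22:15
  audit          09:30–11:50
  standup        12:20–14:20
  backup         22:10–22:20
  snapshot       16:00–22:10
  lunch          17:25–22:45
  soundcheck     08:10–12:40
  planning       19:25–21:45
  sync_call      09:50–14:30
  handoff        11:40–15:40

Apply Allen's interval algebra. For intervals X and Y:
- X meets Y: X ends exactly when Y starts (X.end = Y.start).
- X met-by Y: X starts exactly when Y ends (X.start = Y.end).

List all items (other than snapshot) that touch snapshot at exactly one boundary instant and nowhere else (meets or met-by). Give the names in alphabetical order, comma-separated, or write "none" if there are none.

Target snapshot = [16:00, 22:10].
audit [09:30, 11:50] → before → no.
backup [22:10, 22:20] → met-by → yes.
deploy [09:00, 14:00] → before → no.
design_review [16:05, 22:15] → overlapped-by → no.
handoff [11:40, 15:40] → before → no.
ingest [10:55, 15:40] → before → no.
lunch [17:25, 22:45] → overlapped-by → no.
planning [19:25, 21:45] → during → no.
soundcheck [08:10, 12:40] → before → no.
standup [12:20, 14:20] → before → no.
sync_call [09:50, 14:30] → before → no.
Result: backup.

backup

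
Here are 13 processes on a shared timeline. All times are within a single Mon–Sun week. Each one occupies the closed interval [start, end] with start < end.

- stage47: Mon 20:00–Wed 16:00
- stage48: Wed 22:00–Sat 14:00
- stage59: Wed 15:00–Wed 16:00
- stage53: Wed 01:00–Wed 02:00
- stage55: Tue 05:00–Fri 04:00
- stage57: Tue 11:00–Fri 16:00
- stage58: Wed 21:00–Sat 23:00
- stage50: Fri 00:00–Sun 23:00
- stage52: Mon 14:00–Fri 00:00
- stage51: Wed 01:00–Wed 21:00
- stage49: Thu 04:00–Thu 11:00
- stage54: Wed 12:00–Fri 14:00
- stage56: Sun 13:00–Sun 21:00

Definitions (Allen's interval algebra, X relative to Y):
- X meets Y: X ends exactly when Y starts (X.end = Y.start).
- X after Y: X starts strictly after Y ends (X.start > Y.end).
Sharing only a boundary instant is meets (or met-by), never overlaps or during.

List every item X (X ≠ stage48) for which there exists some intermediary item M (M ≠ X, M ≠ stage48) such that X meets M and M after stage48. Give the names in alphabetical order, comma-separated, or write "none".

none

Target stage48 = [Wed 22:00, Sat 14:00].
Intermediaries M with M after stage48: stage56.
Via stage56 — items with X meets stage56: none.
Union: none.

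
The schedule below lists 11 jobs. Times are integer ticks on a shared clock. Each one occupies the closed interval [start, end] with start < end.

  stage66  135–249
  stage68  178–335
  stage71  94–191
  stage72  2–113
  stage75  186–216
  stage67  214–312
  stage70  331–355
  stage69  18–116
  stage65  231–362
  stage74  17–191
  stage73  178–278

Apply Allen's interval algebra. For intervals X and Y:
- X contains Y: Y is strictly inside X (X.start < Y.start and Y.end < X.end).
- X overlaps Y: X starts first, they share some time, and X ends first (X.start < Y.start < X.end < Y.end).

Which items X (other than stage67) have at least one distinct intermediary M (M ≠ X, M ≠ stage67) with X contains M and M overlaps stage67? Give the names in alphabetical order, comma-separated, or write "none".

stage66, stage68, stage73

Target stage67 = [214, 312].
Intermediaries M with M overlaps stage67: stage66, stage73, stage75.
Via stage66 — items with X contains stage66: none.
Via stage73 — items with X contains stage73: none.
Via stage75 — items with X contains stage75: stage66, stage68, stage73.
Union: stage66, stage68, stage73.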